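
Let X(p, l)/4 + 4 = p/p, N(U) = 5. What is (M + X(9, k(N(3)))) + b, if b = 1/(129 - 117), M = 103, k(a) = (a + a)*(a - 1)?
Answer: 1093/12 ≈ 91.083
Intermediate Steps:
k(a) = 2*a*(-1 + a) (k(a) = (2*a)*(-1 + a) = 2*a*(-1 + a))
X(p, l) = -12 (X(p, l) = -16 + 4*(p/p) = -16 + 4*1 = -16 + 4 = -12)
b = 1/12 ≈ 0.083333
(M + X(9, k(N(3)))) + b = (103 - 12) + 1/12 = 91 + 1/12 = 1093/12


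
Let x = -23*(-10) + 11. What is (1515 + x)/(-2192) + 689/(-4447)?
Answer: -2329805/2436956 ≈ -0.95603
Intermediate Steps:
x = 241 (x = 230 + 11 = 241)
(1515 + x)/(-2192) + 689/(-4447) = (1515 + 241)/(-2192) + 689/(-4447) = 1756*(-1/2192) + 689*(-1/4447) = -439/548 - 689/4447 = -2329805/2436956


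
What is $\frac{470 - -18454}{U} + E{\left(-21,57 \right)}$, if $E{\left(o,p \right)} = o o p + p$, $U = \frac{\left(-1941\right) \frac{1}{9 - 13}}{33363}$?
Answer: $\frac{858115734}{647} \approx 1.3263 \cdot 10^{6}$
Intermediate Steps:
$U = \frac{647}{44484}$ ($U = - \frac{1941}{-4} \cdot \frac{1}{33363} = \left(-1941\right) \left(- \frac{1}{4}\right) \frac{1}{33363} = \frac{1941}{4} \cdot \frac{1}{33363} = \frac{647}{44484} \approx 0.014545$)
$E{\left(o,p \right)} = p + p o^{2}$ ($E{\left(o,p \right)} = o^{2} p + p = p o^{2} + p = p + p o^{2}$)
$\frac{470 - -18454}{U} + E{\left(-21,57 \right)} = \frac{470 - -18454}{\frac{647}{44484}} + 57 \left(1 + \left(-21\right)^{2}\right) = \left(470 + 18454\right) \frac{44484}{647} + 57 \left(1 + 441\right) = 18924 \cdot \frac{44484}{647} + 57 \cdot 442 = \frac{841815216}{647} + 25194 = \frac{858115734}{647}$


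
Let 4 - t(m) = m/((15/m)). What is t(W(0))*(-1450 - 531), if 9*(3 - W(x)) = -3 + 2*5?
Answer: -1767052/243 ≈ -7271.8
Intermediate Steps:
W(x) = 20/9 (W(x) = 3 - (-3 + 2*5)/9 = 3 - (-3 + 10)/9 = 3 - ⅑*7 = 3 - 7/9 = 20/9)
t(m) = 4 - m²/15 (t(m) = 4 - m/(15/m) = 4 - m*m/15 = 4 - m²/15)
t(W(0))*(-1450 - 531) = (4 - (20/9)²/15)*(-1450 - 531) = (4 - 1/15*400/81)*(-1981) = (4 - 80/243)*(-1981) = (892/243)*(-1981) = -1767052/243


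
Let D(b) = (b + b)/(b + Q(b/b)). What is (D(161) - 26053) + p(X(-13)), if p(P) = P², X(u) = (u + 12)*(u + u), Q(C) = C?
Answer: -2055376/81 ≈ -25375.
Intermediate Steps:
D(b) = 2*b/(1 + b) (D(b) = (b + b)/(b + b/b) = (2*b)/(b + 1) = (2*b)/(1 + b) = 2*b/(1 + b))
X(u) = 2*u*(12 + u) (X(u) = (12 + u)*(2*u) = 2*u*(12 + u))
(D(161) - 26053) + p(X(-13)) = (2*161/(1 + 161) - 26053) + (2*(-13)*(12 - 13))² = (2*161/162 - 26053) + (2*(-13)*(-1))² = (2*161*(1/162) - 26053) + 26² = (161/81 - 26053) + 676 = -2110132/81 + 676 = -2055376/81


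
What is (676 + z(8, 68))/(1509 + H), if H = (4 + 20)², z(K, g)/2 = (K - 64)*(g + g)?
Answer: -4852/695 ≈ -6.9813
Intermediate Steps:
z(K, g) = 4*g*(-64 + K) (z(K, g) = 2*((K - 64)*(g + g)) = 2*((-64 + K)*(2*g)) = 2*(2*g*(-64 + K)) = 4*g*(-64 + K))
H = 576 (H = 24² = 576)
(676 + z(8, 68))/(1509 + H) = (676 + 4*68*(-64 + 8))/(1509 + 576) = (676 + 4*68*(-56))/2085 = (676 - 15232)*(1/2085) = -14556*1/2085 = -4852/695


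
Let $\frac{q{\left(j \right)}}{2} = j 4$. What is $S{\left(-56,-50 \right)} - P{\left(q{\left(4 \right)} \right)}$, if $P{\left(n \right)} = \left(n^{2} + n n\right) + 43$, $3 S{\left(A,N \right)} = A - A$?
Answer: $-2091$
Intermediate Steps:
$S{\left(A,N \right)} = 0$ ($S{\left(A,N \right)} = \frac{A - A}{3} = \frac{1}{3} \cdot 0 = 0$)
$q{\left(j \right)} = 8 j$ ($q{\left(j \right)} = 2 j 4 = 2 \cdot 4 j = 8 j$)
$P{\left(n \right)} = 43 + 2 n^{2}$ ($P{\left(n \right)} = \left(n^{2} + n^{2}\right) + 43 = 2 n^{2} + 43 = 43 + 2 n^{2}$)
$S{\left(-56,-50 \right)} - P{\left(q{\left(4 \right)} \right)} = 0 - \left(43 + 2 \left(8 \cdot 4\right)^{2}\right) = 0 - \left(43 + 2 \cdot 32^{2}\right) = 0 - \left(43 + 2 \cdot 1024\right) = 0 - \left(43 + 2048\right) = 0 - 2091 = -2091$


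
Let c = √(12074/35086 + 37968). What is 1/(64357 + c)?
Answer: 1129014851/72659342687146 - √11685017949923/72659342687146 ≈ 1.5491e-5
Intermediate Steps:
c = √11685017949923/17543 (c = √(12074*(1/35086) + 37968) = √(6037/17543 + 37968) = √(666078661/17543) = √11685017949923/17543 ≈ 194.85)
1/(64357 + c) = 1/(64357 + √11685017949923/17543)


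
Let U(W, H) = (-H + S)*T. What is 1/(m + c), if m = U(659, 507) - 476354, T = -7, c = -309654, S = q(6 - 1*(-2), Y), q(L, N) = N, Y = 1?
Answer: -1/782466 ≈ -1.2780e-6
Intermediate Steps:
S = 1
U(W, H) = -7 + 7*H (U(W, H) = (-H + 1)*(-7) = (1 - H)*(-7) = -7 + 7*H)
m = -472812 (m = (-7 + 7*507) - 476354 = (-7 + 3549) - 476354 = 3542 - 476354 = -472812)
1/(m + c) = 1/(-472812 - 309654) = 1/(-782466) = -1/782466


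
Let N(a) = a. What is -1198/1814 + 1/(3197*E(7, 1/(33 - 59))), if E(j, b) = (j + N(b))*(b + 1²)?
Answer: -8664775443/13121047475 ≈ -0.66037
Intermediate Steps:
E(j, b) = (1 + b)*(b + j) (E(j, b) = (j + b)*(b + 1²) = (b + j)*(b + 1) = (b + j)*(1 + b) = (1 + b)*(b + j))
-1198/1814 + 1/(3197*E(7, 1/(33 - 59))) = -1198/1814 + 1/(3197*(1/(33 - 59) + 7 + (1/(33 - 59))² + 7/(33 - 59))) = -1198*1/1814 + 1/(3197*(1/(-26) + 7 + (1/(-26))² + 7/(-26))) = -599/907 + 1/(3197*(-1/26 + 7 + (-1/26)² - 1/26*7)) = -599/907 + 1/(3197*(-1/26 + 7 + 1/676 - 7/26)) = -599/907 + 1/(3197*(4525/676)) = -599/907 + (1/3197)*(676/4525) = -599/907 + 676/14466425 = -8664775443/13121047475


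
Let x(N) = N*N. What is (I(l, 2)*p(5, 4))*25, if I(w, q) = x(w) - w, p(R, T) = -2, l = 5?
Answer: -1000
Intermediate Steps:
x(N) = N**2
I(w, q) = w**2 - w
(I(l, 2)*p(5, 4))*25 = ((5*(-1 + 5))*(-2))*25 = ((5*4)*(-2))*25 = (20*(-2))*25 = -40*25 = -1000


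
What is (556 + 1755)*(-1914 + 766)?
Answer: -2653028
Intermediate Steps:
(556 + 1755)*(-1914 + 766) = 2311*(-1148) = -2653028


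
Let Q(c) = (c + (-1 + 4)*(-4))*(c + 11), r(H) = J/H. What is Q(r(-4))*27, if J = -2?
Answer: -14283/4 ≈ -3570.8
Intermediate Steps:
r(H) = -2/H
Q(c) = (-12 + c)*(11 + c) (Q(c) = (c + 3*(-4))*(11 + c) = (c - 12)*(11 + c) = (-12 + c)*(11 + c))
Q(r(-4))*27 = (-132 + (-2/(-4))**2 - (-2)/(-4))*27 = (-132 + (-2*(-1/4))**2 - (-2)*(-1)/4)*27 = (-132 + (1/2)**2 - 1*1/2)*27 = (-132 + 1/4 - 1/2)*27 = -529/4*27 = -14283/4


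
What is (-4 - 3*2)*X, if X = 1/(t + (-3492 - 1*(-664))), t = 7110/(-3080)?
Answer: 616/174347 ≈ 0.0035332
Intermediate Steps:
t = -711/308 (t = 7110*(-1/3080) = -711/308 ≈ -2.3084)
X = -308/871735 (X = 1/(-711/308 + (-3492 - 1*(-664))) = 1/(-711/308 + (-3492 + 664)) = 1/(-711/308 - 2828) = 1/(-871735/308) = -308/871735 ≈ -0.00035332)
(-4 - 3*2)*X = (-4 - 3*2)*(-308/871735) = (-4 - 6)*(-308/871735) = -10*(-308/871735) = 616/174347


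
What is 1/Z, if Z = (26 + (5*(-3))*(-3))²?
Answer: 1/5041 ≈ 0.00019837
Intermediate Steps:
Z = 5041 (Z = (26 - 15*(-3))² = (26 + 45)² = 71² = 5041)
1/Z = 1/5041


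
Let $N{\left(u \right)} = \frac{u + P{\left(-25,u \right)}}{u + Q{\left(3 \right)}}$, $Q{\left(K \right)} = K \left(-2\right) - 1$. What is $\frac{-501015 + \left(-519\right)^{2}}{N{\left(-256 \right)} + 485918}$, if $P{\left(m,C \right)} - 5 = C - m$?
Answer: $- \frac{10154167}{21299486} \approx -0.47673$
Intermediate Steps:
$P{\left(m,C \right)} = 5 + C - m$ ($P{\left(m,C \right)} = 5 + \left(C - m\right) = 5 + C - m$)
$Q{\left(K \right)} = -1 - 2 K$ ($Q{\left(K \right)} = - 2 K - 1 = -1 - 2 K$)
$N{\left(u \right)} = \frac{30 + 2 u}{-7 + u}$ ($N{\left(u \right)} = \frac{u + \left(5 + u - -25\right)}{u - 7} = \frac{u + \left(5 + u + 25\right)}{u - 7} = \frac{u + \left(30 + u\right)}{u - 7} = \frac{30 + 2 u}{-7 + u}$)
$\frac{-501015 + \left(-519\right)^{2}}{N{\left(-256 \right)} + 485918} = \frac{-501015 + \left(-519\right)^{2}}{\frac{2 \left(15 - 256\right)}{-7 - 256} + 485918} = \frac{-501015 + 269361}{2 \frac{1}{-263} \left(-241\right) + 485918} = - \frac{231654}{2 \left(- \frac{1}{263}\right) \left(-241\right) + 485918} = - \frac{231654}{\frac{482}{263} + 485918} = - \frac{231654}{\frac{127796916}{263}} = \left(-231654\right) \frac{263}{127796916} = - \frac{10154167}{21299486}$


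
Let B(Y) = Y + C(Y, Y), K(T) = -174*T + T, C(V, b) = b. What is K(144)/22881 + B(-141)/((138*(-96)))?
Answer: -17976763/16840416 ≈ -1.0675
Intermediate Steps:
K(T) = -173*T
B(Y) = 2*Y (B(Y) = Y + Y = 2*Y)
K(144)/22881 + B(-141)/((138*(-96))) = -173*144/22881 + (2*(-141))/((138*(-96))) = -24912*1/22881 - 282/(-13248) = -8304/7627 - 282*(-1/13248) = -8304/7627 + 47/2208 = -17976763/16840416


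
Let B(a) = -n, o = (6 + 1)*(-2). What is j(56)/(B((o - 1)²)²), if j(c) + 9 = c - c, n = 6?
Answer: -¼ ≈ -0.25000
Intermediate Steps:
o = -14 (o = 7*(-2) = -14)
B(a) = -6 (B(a) = -1*6 = -6)
j(c) = -9 (j(c) = -9 + (c - c) = -9 + 0 = -9)
j(56)/(B((o - 1)²)²) = -9/((-6)²) = -9/36 = -9*1/36 = -¼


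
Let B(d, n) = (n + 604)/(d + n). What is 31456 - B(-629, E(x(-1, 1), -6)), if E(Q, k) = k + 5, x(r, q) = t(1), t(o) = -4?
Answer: 2201987/70 ≈ 31457.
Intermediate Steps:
x(r, q) = -4
E(Q, k) = 5 + k
B(d, n) = (604 + n)/(d + n)
31456 - B(-629, E(x(-1, 1), -6)) = 31456 - (604 + (5 - 6))/(-629 + (5 - 6)) = 31456 - (604 - 1)/(-629 - 1) = 31456 - 603/(-630) = 31456 - (-1)*603/630 = 31456 - 1*(-67/70) = 31456 + 67/70 = 2201987/70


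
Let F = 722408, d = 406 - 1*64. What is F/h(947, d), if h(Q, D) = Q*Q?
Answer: 722408/896809 ≈ 0.80553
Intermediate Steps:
d = 342 (d = 406 - 64 = 342)
h(Q, D) = Q**2
F/h(947, d) = 722408/(947**2) = 722408/896809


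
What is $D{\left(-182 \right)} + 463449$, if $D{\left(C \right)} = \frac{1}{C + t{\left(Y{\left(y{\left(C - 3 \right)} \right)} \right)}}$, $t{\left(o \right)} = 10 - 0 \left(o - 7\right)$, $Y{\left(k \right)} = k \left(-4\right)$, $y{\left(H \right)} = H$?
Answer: $\frac{79713227}{172} \approx 4.6345 \cdot 10^{5}$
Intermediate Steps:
$Y{\left(k \right)} = - 4 k$
$t{\left(o \right)} = 10$ ($t{\left(o \right)} = 10 - 0 \left(-7 + o\right) = 10 - 0 = 10 + 0 = 10$)
$D{\left(C \right)} = \frac{1}{10 + C}$ ($D{\left(C \right)} = \frac{1}{C + 10} = \frac{1}{10 + C}$)
$D{\left(-182 \right)} + 463449 = \frac{1}{10 - 182} + 463449 = \frac{1}{-172} + 463449 = - \frac{1}{172} + 463449 = \frac{79713227}{172}$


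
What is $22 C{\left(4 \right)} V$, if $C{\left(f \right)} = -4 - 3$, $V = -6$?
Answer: $924$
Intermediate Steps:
$C{\left(f \right)} = -7$ ($C{\left(f \right)} = -4 - 3 = -7$)
$22 C{\left(4 \right)} V = 22 \left(-7\right) \left(-6\right) = \left(-154\right) \left(-6\right) = 924$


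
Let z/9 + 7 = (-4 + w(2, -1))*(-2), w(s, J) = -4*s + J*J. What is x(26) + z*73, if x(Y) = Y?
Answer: 9881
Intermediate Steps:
w(s, J) = J² - 4*s (w(s, J) = -4*s + J² = J² - 4*s)
z = 135 (z = -63 + 9*((-4 + ((-1)² - 4*2))*(-2)) = -63 + 9*((-4 + (1 - 8))*(-2)) = -63 + 9*((-4 - 7)*(-2)) = -63 + 9*(-11*(-2)) = -63 + 9*22 = -63 + 198 = 135)
x(26) + z*73 = 26 + 135*73 = 26 + 9855 = 9881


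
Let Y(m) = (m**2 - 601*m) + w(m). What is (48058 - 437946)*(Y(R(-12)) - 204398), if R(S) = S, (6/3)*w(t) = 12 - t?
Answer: 76819632640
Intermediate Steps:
w(t) = 6 - t/2 (w(t) = (12 - t)/2 = 6 - t/2)
Y(m) = 6 + m**2 - 1203*m/2 (Y(m) = (m**2 - 601*m) + (6 - m/2) = 6 + m**2 - 1203*m/2)
(48058 - 437946)*(Y(R(-12)) - 204398) = (48058 - 437946)*((6 + (-12)**2 - 1203/2*(-12)) - 204398) = -389888*((6 + 144 + 7218) - 204398) = -389888*(7368 - 204398) = -389888*(-197030) = 76819632640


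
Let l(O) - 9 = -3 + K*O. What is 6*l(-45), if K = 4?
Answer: -1044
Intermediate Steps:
l(O) = 6 + 4*O (l(O) = 9 + (-3 + 4*O) = 6 + 4*O)
6*l(-45) = 6*(6 + 4*(-45)) = 6*(6 - 180) = 6*(-174) = -1044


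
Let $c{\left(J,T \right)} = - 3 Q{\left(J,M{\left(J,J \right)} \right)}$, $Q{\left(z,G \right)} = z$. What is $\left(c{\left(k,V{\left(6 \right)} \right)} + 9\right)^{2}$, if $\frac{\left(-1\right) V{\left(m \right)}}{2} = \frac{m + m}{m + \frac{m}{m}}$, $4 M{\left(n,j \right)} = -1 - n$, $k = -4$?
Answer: $441$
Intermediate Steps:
$M{\left(n,j \right)} = - \frac{1}{4} - \frac{n}{4}$ ($M{\left(n,j \right)} = \frac{-1 - n}{4} = - \frac{1}{4} - \frac{n}{4}$)
$V{\left(m \right)} = - \frac{4 m}{1 + m}$ ($V{\left(m \right)} = - 2 \frac{m + m}{m + \frac{m}{m}} = - 2 \frac{2 m}{m + 1} = - 2 \frac{2 m}{1 + m} = - \frac{4 m}{1 + m}$)
$c{\left(J,T \right)} = - 3 J$
$\left(c{\left(k,V{\left(6 \right)} \right)} + 9\right)^{2} = \left(\left(-3\right) \left(-4\right) + 9\right)^{2} = \left(12 + 9\right)^{2} = 21^{2} = 441$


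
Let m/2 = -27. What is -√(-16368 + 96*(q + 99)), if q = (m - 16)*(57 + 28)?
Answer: -4*I*√36129 ≈ -760.3*I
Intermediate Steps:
m = -54 (m = 2*(-27) = -54)
q = -5950 (q = (-54 - 16)*(57 + 28) = -70*85 = -5950)
-√(-16368 + 96*(q + 99)) = -√(-16368 + 96*(-5950 + 99)) = -√(-16368 + 96*(-5851)) = -√(-16368 - 561696) = -√(-578064) = -4*I*√36129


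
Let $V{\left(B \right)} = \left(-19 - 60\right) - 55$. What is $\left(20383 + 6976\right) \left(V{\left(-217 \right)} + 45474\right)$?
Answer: $1240457060$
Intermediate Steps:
$V{\left(B \right)} = -134$ ($V{\left(B \right)} = -79 - 55 = -134$)
$\left(20383 + 6976\right) \left(V{\left(-217 \right)} + 45474\right) = \left(20383 + 6976\right) \left(-134 + 45474\right) = 27359 \cdot 45340 = 1240457060$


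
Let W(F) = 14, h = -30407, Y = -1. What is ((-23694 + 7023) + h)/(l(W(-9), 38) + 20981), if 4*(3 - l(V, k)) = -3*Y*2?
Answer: -94156/41965 ≈ -2.2437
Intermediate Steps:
l(V, k) = 3/2 (l(V, k) = 3 - (-3*(-1))*2/4 = 3 - 3*2/4 = 3 - ¼*6 = 3 - 3/2 = 3/2)
((-23694 + 7023) + h)/(l(W(-9), 38) + 20981) = ((-23694 + 7023) - 30407)/(3/2 + 20981) = (-16671 - 30407)/(41965/2) = -47078*2/41965 = -94156/41965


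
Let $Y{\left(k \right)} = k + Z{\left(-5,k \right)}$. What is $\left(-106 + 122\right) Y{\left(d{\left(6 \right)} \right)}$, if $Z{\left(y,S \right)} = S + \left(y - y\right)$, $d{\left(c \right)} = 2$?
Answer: $64$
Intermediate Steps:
$Z{\left(y,S \right)} = S$ ($Z{\left(y,S \right)} = S + 0 = S$)
$Y{\left(k \right)} = 2 k$ ($Y{\left(k \right)} = k + k = 2 k$)
$\left(-106 + 122\right) Y{\left(d{\left(6 \right)} \right)} = \left(-106 + 122\right) 2 \cdot 2 = 16 \cdot 4 = 64$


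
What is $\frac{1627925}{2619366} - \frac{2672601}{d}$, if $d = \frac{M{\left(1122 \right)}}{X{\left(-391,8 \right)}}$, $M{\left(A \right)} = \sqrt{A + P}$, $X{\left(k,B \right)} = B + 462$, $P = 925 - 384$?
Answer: $\frac{1627925}{2619366} - \frac{1256122470 \sqrt{1663}}{1663} \approx -3.0802 \cdot 10^{7}$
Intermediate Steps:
$P = 541$ ($P = 925 - 384 = 541$)
$X{\left(k,B \right)} = 462 + B$
$M{\left(A \right)} = \sqrt{541 + A}$ ($M{\left(A \right)} = \sqrt{A + 541} = \sqrt{541 + A}$)
$d = \frac{\sqrt{1663}}{470}$ ($d = \frac{\sqrt{541 + 1122}}{462 + 8} = \frac{\sqrt{1663}}{470} \approx 0.086766$)
$\frac{1627925}{2619366} - \frac{2672601}{d} = \frac{1627925}{2619366} - \frac{2672601}{\frac{1}{470} \sqrt{1663}} = 1627925 \cdot \frac{1}{2619366} - 2672601 \frac{470 \sqrt{1663}}{1663} = \frac{1627925}{2619366} - \frac{1256122470 \sqrt{1663}}{1663}$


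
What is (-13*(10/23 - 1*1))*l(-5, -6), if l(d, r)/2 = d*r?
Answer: 10140/23 ≈ 440.87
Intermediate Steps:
l(d, r) = 2*d*r (l(d, r) = 2*(d*r) = 2*d*r)
(-13*(10/23 - 1*1))*l(-5, -6) = (-13*(10/23 - 1*1))*(2*(-5)*(-6)) = -13*(10*(1/23) - 1)*60 = -13*(10/23 - 1)*60 = -13*(-13/23)*60 = (169/23)*60 = 10140/23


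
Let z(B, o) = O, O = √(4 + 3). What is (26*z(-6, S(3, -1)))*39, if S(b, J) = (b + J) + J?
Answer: 1014*√7 ≈ 2682.8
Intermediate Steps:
S(b, J) = b + 2*J (S(b, J) = (J + b) + J = b + 2*J)
O = √7 ≈ 2.6458
z(B, o) = √7
(26*z(-6, S(3, -1)))*39 = (26*√7)*39 = 1014*√7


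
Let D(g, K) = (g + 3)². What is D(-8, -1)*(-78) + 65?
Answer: -1885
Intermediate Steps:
D(g, K) = (3 + g)²
D(-8, -1)*(-78) + 65 = (3 - 8)²*(-78) + 65 = (-5)²*(-78) + 65 = 25*(-78) + 65 = -1950 + 65 = -1885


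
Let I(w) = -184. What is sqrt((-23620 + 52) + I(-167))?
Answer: 2*I*sqrt(5938) ≈ 154.12*I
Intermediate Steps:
sqrt((-23620 + 52) + I(-167)) = sqrt((-23620 + 52) - 184) = sqrt(-23568 - 184) = sqrt(-23752) = 2*I*sqrt(5938)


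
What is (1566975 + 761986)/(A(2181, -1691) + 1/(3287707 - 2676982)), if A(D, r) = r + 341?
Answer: -1422354706725/824478749 ≈ -1725.2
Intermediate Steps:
A(D, r) = 341 + r
(1566975 + 761986)/(A(2181, -1691) + 1/(3287707 - 2676982)) = (1566975 + 761986)/((341 - 1691) + 1/(3287707 - 2676982)) = 2328961/(-1350 + 1/610725) = 2328961/(-824478749/610725) = 2328961*(-610725/824478749) = -1422354706725/824478749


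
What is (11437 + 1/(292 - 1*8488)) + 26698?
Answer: 312554459/8196 ≈ 38135.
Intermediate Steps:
(11437 + 1/(292 - 1*8488)) + 26698 = (11437 + 1/(292 - 8488)) + 26698 = (11437 + 1/(-8196)) + 26698 = (11437 - 1/8196) + 26698 = 93737651/8196 + 26698 = 312554459/8196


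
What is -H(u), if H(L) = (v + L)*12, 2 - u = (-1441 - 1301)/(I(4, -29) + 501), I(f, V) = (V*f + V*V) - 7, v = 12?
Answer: -237696/1219 ≈ -194.99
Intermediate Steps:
I(f, V) = -7 + V² + V*f (I(f, V) = (V*f + V²) - 7 = (V² + V*f) - 7 = -7 + V² + V*f)
u = 5180/1219 (u = 2 - (-1441 - 1301)/((-7 + (-29)² - 29*4) + 501) = 2 - (-2742)/((-7 + 841 - 116) + 501) = 2 - (-2742)/(718 + 501) = 2 - (-2742)/1219 = 2 - 1*(-2742/1219) = 2 + 2742/1219 = 5180/1219 ≈ 4.2494)
H(L) = 144 + 12*L (H(L) = (12 + L)*12 = 144 + 12*L)
-H(u) = -(144 + 12*(5180/1219)) = -(144 + 62160/1219) = -1*237696/1219 = -237696/1219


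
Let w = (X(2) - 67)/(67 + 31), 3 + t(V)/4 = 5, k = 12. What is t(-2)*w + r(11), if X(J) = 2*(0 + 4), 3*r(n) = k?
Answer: -40/49 ≈ -0.81633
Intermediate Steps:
t(V) = 8 (t(V) = -12 + 4*5 = -12 + 20 = 8)
r(n) = 4 (r(n) = (⅓)*12 = 4)
X(J) = 8 (X(J) = 2*4 = 8)
w = -59/98 (w = (8 - 67)/(67 + 31) = -59/98 ≈ -0.60204)
t(-2)*w + r(11) = 8*(-59/98) + 4 = -236/49 + 4 = -40/49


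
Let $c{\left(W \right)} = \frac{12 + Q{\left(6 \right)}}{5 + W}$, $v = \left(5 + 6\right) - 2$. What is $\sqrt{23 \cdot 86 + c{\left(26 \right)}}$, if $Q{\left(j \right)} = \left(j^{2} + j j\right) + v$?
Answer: $\sqrt{1981} \approx 44.508$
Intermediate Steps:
$v = 9$ ($v = 11 - 2 = 9$)
$Q{\left(j \right)} = 9 + 2 j^{2}$ ($Q{\left(j \right)} = \left(j^{2} + j j\right) + 9 = \left(j^{2} + j^{2}\right) + 9 = 2 j^{2} + 9 = 9 + 2 j^{2}$)
$c{\left(W \right)} = \frac{93}{5 + W}$ ($c{\left(W \right)} = \frac{12 + \left(9 + 2 \cdot 6^{2}\right)}{5 + W} = \frac{12 + \left(9 + 2 \cdot 36\right)}{5 + W} = \frac{12 + \left(9 + 72\right)}{5 + W} = \frac{12 + 81}{5 + W} = \frac{93}{5 + W}$)
$\sqrt{23 \cdot 86 + c{\left(26 \right)}} = \sqrt{23 \cdot 86 + \frac{93}{5 + 26}} = \sqrt{1978 + \frac{93}{31}} = \sqrt{1978 + 93 \cdot \frac{1}{31}} = \sqrt{1978 + 3} = \sqrt{1981}$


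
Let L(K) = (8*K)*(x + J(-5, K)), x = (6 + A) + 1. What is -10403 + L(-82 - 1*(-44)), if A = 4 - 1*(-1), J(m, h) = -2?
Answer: -13443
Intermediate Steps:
A = 5 (A = 4 + 1 = 5)
x = 12 (x = (6 + 5) + 1 = 11 + 1 = 12)
L(K) = 80*K (L(K) = (8*K)*(12 - 2) = (8*K)*10 = 80*K)
-10403 + L(-82 - 1*(-44)) = -10403 + 80*(-82 - 1*(-44)) = -10403 + 80*(-82 + 44) = -10403 + 80*(-38) = -10403 - 3040 = -13443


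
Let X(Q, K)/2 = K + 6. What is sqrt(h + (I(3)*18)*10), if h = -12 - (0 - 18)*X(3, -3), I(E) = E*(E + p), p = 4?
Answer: 2*sqrt(969) ≈ 62.258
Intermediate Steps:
X(Q, K) = 12 + 2*K (X(Q, K) = 2*(K + 6) = 2*(6 + K) = 12 + 2*K)
I(E) = E*(4 + E) (I(E) = E*(E + 4) = E*(4 + E))
h = 96 (h = -12 - (0 - 18)*(12 + 2*(-3)) = -12 - (-18)*(12 - 6) = -12 - (-18)*6 = -12 - 1*(-108) = -12 + 108 = 96)
sqrt(h + (I(3)*18)*10) = sqrt(96 + ((3*(4 + 3))*18)*10) = sqrt(96 + ((3*7)*18)*10) = sqrt(96 + (21*18)*10) = sqrt(96 + 378*10) = sqrt(96 + 3780) = sqrt(3876) = 2*sqrt(969)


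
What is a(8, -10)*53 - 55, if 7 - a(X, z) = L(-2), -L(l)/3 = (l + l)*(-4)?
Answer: 2860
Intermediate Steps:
L(l) = 24*l (L(l) = -3*(l + l)*(-4) = -3*2*l*(-4) = -(-24)*l = 24*l)
a(X, z) = 55 (a(X, z) = 7 - 24*(-2) = 7 - 1*(-48) = 7 + 48 = 55)
a(8, -10)*53 - 55 = 55*53 - 55 = 2915 - 55 = 2860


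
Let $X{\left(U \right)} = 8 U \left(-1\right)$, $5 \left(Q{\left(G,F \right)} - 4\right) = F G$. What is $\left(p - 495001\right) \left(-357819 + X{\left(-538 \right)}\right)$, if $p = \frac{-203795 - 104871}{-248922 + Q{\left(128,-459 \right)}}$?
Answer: $\frac{114035816994996090}{651671} \approx 1.7499 \cdot 10^{11}$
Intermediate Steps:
$Q{\left(G,F \right)} = 4 + \frac{F G}{5}$
$p = \frac{771665}{651671}$ ($p = \frac{-203795 - 104871}{-248922 + \left(4 + \frac{1}{5} \left(-459\right) 128\right)} = - \frac{308666}{-248922 + \left(4 - \frac{58752}{5}\right)} = - \frac{308666}{-248922 - \frac{58732}{5}} = - \frac{308666}{- \frac{1303342}{5}} = \left(-308666\right) \left(- \frac{5}{1303342}\right) = \frac{771665}{651671} \approx 1.1841$)
$X{\left(U \right)} = - 8 U$
$\left(p - 495001\right) \left(-357819 + X{\left(-538 \right)}\right) = \left(\frac{771665}{651671} - 495001\right) \left(-357819 - -4304\right) = - \frac{322577025006 \left(-357819 + 4304\right)}{651671} = \left(- \frac{322577025006}{651671}\right) \left(-353515\right) = \frac{114035816994996090}{651671}$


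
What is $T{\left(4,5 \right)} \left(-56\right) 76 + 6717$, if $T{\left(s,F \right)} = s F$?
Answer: $-78403$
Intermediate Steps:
$T{\left(s,F \right)} = F s$
$T{\left(4,5 \right)} \left(-56\right) 76 + 6717 = 5 \cdot 4 \left(-56\right) 76 + 6717 = 20 \left(-56\right) 76 + 6717 = \left(-1120\right) 76 + 6717 = -85120 + 6717 = -78403$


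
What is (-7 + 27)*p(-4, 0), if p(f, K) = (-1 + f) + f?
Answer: -180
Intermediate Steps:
p(f, K) = -1 + 2*f
(-7 + 27)*p(-4, 0) = (-7 + 27)*(-1 + 2*(-4)) = 20*(-1 - 8) = 20*(-9) = -180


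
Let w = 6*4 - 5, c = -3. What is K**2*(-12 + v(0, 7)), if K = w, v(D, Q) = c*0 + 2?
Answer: -3610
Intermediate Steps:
v(D, Q) = 2 (v(D, Q) = -3*0 + 2 = 0 + 2 = 2)
w = 19 (w = 24 - 5 = 19)
K = 19
K**2*(-12 + v(0, 7)) = 19**2*(-12 + 2) = 361*(-10) = -3610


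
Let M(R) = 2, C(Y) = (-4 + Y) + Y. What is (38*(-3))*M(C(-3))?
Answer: -228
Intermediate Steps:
C(Y) = -4 + 2*Y
(38*(-3))*M(C(-3)) = (38*(-3))*2 = -114*2 = -228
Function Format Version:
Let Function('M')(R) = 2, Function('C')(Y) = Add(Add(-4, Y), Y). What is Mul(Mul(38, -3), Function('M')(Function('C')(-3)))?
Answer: -228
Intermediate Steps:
Function('C')(Y) = Add(-4, Mul(2, Y))
Mul(Mul(38, -3), Function('M')(Function('C')(-3))) = Mul(Mul(38, -3), 2) = Mul(-114, 2) = -228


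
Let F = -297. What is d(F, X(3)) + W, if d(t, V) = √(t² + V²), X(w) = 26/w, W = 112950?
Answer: 112950 + √794557/3 ≈ 1.1325e+5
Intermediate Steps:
d(t, V) = √(V² + t²)
d(F, X(3)) + W = √((26/3)² + (-297)²) + 112950 = √((26*(⅓))² + 88209) + 112950 = √((26/3)² + 88209) + 112950 = √(676/9 + 88209) + 112950 = √(794557/9) + 112950 = √794557/3 + 112950 = 112950 + √794557/3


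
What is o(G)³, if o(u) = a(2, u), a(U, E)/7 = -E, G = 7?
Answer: -117649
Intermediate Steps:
a(U, E) = -7*E (a(U, E) = 7*(-E) = -7*E)
o(u) = -7*u
o(G)³ = (-7*7)³ = (-49)³ = -117649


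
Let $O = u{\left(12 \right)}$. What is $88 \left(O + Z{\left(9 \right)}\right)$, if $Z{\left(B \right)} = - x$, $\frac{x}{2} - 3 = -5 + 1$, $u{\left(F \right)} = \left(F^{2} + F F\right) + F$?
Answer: $26576$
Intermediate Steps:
$u{\left(F \right)} = F + 2 F^{2}$ ($u{\left(F \right)} = \left(F^{2} + F^{2}\right) + F = 2 F^{2} + F = F + 2 F^{2}$)
$O = 300$ ($O = 12 \left(1 + 2 \cdot 12\right) = 12 \left(1 + 24\right) = 12 \cdot 25 = 300$)
$x = -2$ ($x = 6 + 2 \left(-5 + 1\right) = 6 + 2 \left(-4\right) = 6 - 8 = -2$)
$Z{\left(B \right)} = 2$ ($Z{\left(B \right)} = \left(-1\right) \left(-2\right) = 2$)
$88 \left(O + Z{\left(9 \right)}\right) = 88 \left(300 + 2\right) = 88 \cdot 302 = 26576$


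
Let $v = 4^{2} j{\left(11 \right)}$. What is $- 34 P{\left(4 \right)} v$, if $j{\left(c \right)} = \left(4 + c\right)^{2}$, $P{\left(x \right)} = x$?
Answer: $-489600$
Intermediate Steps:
$v = 3600$ ($v = 4^{2} \left(4 + 11\right)^{2} = 16 \cdot 15^{2} = 16 \cdot 225 = 3600$)
$- 34 P{\left(4 \right)} v = \left(-34\right) 4 \cdot 3600 = \left(-136\right) 3600 = -489600$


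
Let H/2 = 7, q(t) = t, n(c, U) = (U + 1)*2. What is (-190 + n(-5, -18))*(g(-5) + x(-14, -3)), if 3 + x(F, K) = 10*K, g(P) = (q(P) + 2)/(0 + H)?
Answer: 7440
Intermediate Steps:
n(c, U) = 2 + 2*U (n(c, U) = (1 + U)*2 = 2 + 2*U)
H = 14 (H = 2*7 = 14)
g(P) = 1/7 + P/14 (g(P) = (P + 2)/(0 + 14) = (2 + P)/14 = (2 + P)*(1/14) = 1/7 + P/14)
x(F, K) = -3 + 10*K
(-190 + n(-5, -18))*(g(-5) + x(-14, -3)) = (-190 + (2 + 2*(-18)))*((1/7 + (1/14)*(-5)) + (-3 + 10*(-3))) = (-190 + (2 - 36))*((1/7 - 5/14) + (-3 - 30)) = (-190 - 34)*(-3/14 - 33) = -224*(-465/14) = 7440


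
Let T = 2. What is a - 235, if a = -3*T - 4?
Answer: -245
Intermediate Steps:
a = -10 (a = -3*2 - 4 = -6 - 4 = -10)
a - 235 = -10 - 235 = -245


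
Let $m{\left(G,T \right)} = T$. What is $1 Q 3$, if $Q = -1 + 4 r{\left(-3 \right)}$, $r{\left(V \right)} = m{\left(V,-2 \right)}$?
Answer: $-27$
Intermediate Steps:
$r{\left(V \right)} = -2$
$Q = -9$ ($Q = -1 + 4 \left(-2\right) = -1 - 8 = -9$)
$1 Q 3 = 1 \left(-9\right) 3 = \left(-9\right) 3 = -27$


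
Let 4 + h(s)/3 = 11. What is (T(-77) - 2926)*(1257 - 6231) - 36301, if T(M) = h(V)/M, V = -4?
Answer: 159708775/11 ≈ 1.4519e+7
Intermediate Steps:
h(s) = 21 (h(s) = -12 + 3*11 = -12 + 33 = 21)
T(M) = 21/M
(T(-77) - 2926)*(1257 - 6231) - 36301 = (21/(-77) - 2926)*(1257 - 6231) - 36301 = (21*(-1/77) - 2926)*(-4974) - 36301 = (-3/11 - 2926)*(-4974) - 36301 = -32189/11*(-4974) - 36301 = 160108086/11 - 36301 = 159708775/11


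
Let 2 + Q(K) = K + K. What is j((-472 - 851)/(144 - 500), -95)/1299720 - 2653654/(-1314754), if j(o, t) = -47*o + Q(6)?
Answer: 613884741387523/304168548260640 ≈ 2.0182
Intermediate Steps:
Q(K) = -2 + 2*K (Q(K) = -2 + (K + K) = -2 + 2*K)
j(o, t) = 10 - 47*o (j(o, t) = -47*o + (-2 + 2*6) = -47*o + (-2 + 12) = -47*o + 10 = 10 - 47*o)
j((-472 - 851)/(144 - 500), -95)/1299720 - 2653654/(-1314754) = (10 - 47*(-472 - 851)/(144 - 500))/1299720 - 2653654/(-1314754) = (10 - (-62181)/(-356))*(1/1299720) - 2653654*(-1/1314754) = (10 - (-62181)*(-1)/356)*(1/1299720) + 1326827/657377 = (10 - 47*1323/356)*(1/1299720) + 1326827/657377 = (10 - 62181/356)*(1/1299720) + 1326827/657377 = -58621/356*1/1299720 + 1326827/657377 = -58621/462700320 + 1326827/657377 = 613884741387523/304168548260640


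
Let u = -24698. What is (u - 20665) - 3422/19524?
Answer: -442835317/9762 ≈ -45363.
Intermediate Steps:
(u - 20665) - 3422/19524 = (-24698 - 20665) - 3422/19524 = -45363 - 3422*1/19524 = -45363 - 1711/9762 = -442835317/9762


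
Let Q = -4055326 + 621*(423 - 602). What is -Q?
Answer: 4166485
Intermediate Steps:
Q = -4166485 (Q = -4055326 + 621*(-179) = -4055326 - 111159 = -4166485)
-Q = -1*(-4166485) = 4166485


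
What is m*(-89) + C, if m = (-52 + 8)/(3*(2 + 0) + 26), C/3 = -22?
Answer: 451/8 ≈ 56.375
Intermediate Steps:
C = -66 (C = 3*(-22) = -66)
m = -11/8 (m = -44/(3*2 + 26) = -44/(6 + 26) = -44/32 = -44*1/32 = -11/8 ≈ -1.3750)
m*(-89) + C = -11/8*(-89) - 66 = 979/8 - 66 = 451/8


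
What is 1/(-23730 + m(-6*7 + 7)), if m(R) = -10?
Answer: -1/23740 ≈ -4.2123e-5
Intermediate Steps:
1/(-23730 + m(-6*7 + 7)) = 1/(-23730 - 10) = 1/(-23740) = -1/23740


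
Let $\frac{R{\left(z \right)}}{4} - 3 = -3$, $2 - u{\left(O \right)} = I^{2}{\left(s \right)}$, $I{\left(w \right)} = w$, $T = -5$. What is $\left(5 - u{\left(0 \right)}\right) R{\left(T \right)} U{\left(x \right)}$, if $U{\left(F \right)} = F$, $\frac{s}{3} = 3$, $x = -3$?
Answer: $0$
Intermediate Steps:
$s = 9$ ($s = 3 \cdot 3 = 9$)
$u{\left(O \right)} = -79$ ($u{\left(O \right)} = 2 - 9^{2} = 2 - 81 = -79$)
$R{\left(z \right)} = 0$ ($R{\left(z \right)} = 12 + 4 \left(-3\right) = 12 - 12 = 0$)
$\left(5 - u{\left(0 \right)}\right) R{\left(T \right)} U{\left(x \right)} = \left(5 - -79\right) 0 \left(-3\right) = \left(5 + 79\right) 0 \left(-3\right) = 84 \cdot 0 \left(-3\right) = 0 \left(-3\right) = 0$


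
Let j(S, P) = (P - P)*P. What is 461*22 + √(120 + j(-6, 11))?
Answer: 10142 + 2*√30 ≈ 10153.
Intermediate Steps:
j(S, P) = 0 (j(S, P) = 0*P = 0)
461*22 + √(120 + j(-6, 11)) = 461*22 + √(120 + 0) = 10142 + √120 = 10142 + 2*√30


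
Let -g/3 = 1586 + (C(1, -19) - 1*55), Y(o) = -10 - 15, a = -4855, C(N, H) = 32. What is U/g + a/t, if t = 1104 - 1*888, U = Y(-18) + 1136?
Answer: -2556119/112536 ≈ -22.714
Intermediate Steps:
Y(o) = -25
g = -4689 (g = -3*(1586 + (32 - 1*55)) = -3*(1586 + (32 - 55)) = -3*(1586 - 23) = -3*1563 = -4689)
U = 1111 (U = -25 + 1136 = 1111)
t = 216 (t = 1104 - 888 = 216)
U/g + a/t = 1111/(-4689) - 4855/216 = 1111*(-1/4689) - 4855*1/216 = -1111/4689 - 4855/216 = -2556119/112536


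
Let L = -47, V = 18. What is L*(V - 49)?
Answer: 1457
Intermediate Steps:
L*(V - 49) = -47*(18 - 49) = -47*(-31) = 1457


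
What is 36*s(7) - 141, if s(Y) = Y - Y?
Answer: -141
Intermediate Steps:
s(Y) = 0
36*s(7) - 141 = 36*0 - 141 = 0 - 141 = -141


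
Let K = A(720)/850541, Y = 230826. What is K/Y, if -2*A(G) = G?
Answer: -60/32721162811 ≈ -1.8337e-9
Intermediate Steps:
A(G) = -G/2
K = -360/850541 (K = -1/2*720/850541 = -360*1/850541 = -360/850541 ≈ -0.00042326)
K/Y = -360/850541/230826 = -360/850541*1/230826 = -60/32721162811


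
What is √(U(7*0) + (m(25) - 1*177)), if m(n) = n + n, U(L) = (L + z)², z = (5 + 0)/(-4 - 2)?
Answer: I*√4547/6 ≈ 11.239*I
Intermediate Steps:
z = -⅚ (z = 5/(-6) = 5*(-⅙) = -⅚ ≈ -0.83333)
U(L) = (-⅚ + L)² (U(L) = (L - ⅚)² = (-⅚ + L)²)
m(n) = 2*n
√(U(7*0) + (m(25) - 1*177)) = √((-5 + 6*(7*0))²/36 + (2*25 - 1*177)) = √((-5 + 6*0)²/36 + (50 - 177)) = √((-5 + 0)²/36 - 127) = √((1/36)*(-5)² - 127) = √((1/36)*25 - 127) = √(25/36 - 127) = √(-4547/36) = I*√4547/6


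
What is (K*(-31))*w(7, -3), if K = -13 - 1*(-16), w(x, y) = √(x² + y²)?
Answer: -93*√58 ≈ -708.27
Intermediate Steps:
K = 3 (K = -13 + 16 = 3)
(K*(-31))*w(7, -3) = (3*(-31))*√(7² + (-3)²) = -93*√(49 + 9) = -93*√58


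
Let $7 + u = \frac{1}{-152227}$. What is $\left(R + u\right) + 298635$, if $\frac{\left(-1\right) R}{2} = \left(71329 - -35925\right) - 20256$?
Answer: $\frac{18972355463}{152227} \approx 1.2463 \cdot 10^{5}$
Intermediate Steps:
$R = -173996$ ($R = - 2 \left(\left(71329 - -35925\right) - 20256\right) = - 2 \left(\left(71329 + 35925\right) - 20256\right) = - 2 \left(107254 - 20256\right) = \left(-2\right) 86998 = -173996$)
$u = - \frac{1065590}{152227}$ ($u = -7 + \frac{1}{-152227} = -7 - \frac{1}{152227} = - \frac{1065590}{152227} \approx -7.0$)
$\left(R + u\right) + 298635 = \left(-173996 - \frac{1065590}{152227}\right) + 298635 = - \frac{26487954682}{152227} + 298635 = \frac{18972355463}{152227}$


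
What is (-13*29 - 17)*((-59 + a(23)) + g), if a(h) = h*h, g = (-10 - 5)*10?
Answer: -126080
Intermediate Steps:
g = -150 (g = -15*10 = -150)
a(h) = h²
(-13*29 - 17)*((-59 + a(23)) + g) = (-13*29 - 17)*((-59 + 23²) - 150) = (-377 - 17)*((-59 + 529) - 150) = -394*(470 - 150) = -394*320 = -126080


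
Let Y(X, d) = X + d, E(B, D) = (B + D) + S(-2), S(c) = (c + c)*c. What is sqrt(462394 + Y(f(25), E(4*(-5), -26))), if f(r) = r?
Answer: sqrt(462381) ≈ 679.99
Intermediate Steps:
S(c) = 2*c**2 (S(c) = (2*c)*c = 2*c**2)
E(B, D) = 8 + B + D (E(B, D) = (B + D) + 2*(-2)**2 = (B + D) + 2*4 = (B + D) + 8 = 8 + B + D)
sqrt(462394 + Y(f(25), E(4*(-5), -26))) = sqrt(462394 + (25 + (8 + 4*(-5) - 26))) = sqrt(462394 + (25 + (8 - 20 - 26))) = sqrt(462394 + (25 - 38)) = sqrt(462394 - 13) = sqrt(462381)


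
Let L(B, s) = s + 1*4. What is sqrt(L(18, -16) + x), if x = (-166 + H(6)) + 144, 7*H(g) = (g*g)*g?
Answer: I*sqrt(154)/7 ≈ 1.7728*I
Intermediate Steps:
H(g) = g**3/7 (H(g) = ((g*g)*g)/7 = (g**2*g)/7 = g**3/7)
L(B, s) = 4 + s (L(B, s) = s + 4 = 4 + s)
x = 62/7 (x = (-166 + (1/7)*6**3) + 144 = (-166 + (1/7)*216) + 144 = (-166 + 216/7) + 144 = -946/7 + 144 = 62/7 ≈ 8.8571)
sqrt(L(18, -16) + x) = sqrt((4 - 16) + 62/7) = sqrt(-12 + 62/7) = sqrt(-22/7) = I*sqrt(154)/7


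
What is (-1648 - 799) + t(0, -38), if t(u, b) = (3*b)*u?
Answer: -2447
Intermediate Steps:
t(u, b) = 3*b*u
(-1648 - 799) + t(0, -38) = (-1648 - 799) + 3*(-38)*0 = -2447 + 0 = -2447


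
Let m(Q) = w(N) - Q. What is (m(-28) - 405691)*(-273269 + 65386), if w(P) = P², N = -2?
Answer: 84329609897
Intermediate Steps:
m(Q) = 4 - Q (m(Q) = (-2)² - Q = 4 - Q)
(m(-28) - 405691)*(-273269 + 65386) = ((4 - 1*(-28)) - 405691)*(-273269 + 65386) = ((4 + 28) - 405691)*(-207883) = (32 - 405691)*(-207883) = -405659*(-207883) = 84329609897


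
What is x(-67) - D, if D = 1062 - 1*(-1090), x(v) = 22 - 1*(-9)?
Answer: -2121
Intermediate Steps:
x(v) = 31 (x(v) = 22 + 9 = 31)
D = 2152 (D = 1062 + 1090 = 2152)
x(-67) - D = 31 - 1*2152 = 31 - 2152 = -2121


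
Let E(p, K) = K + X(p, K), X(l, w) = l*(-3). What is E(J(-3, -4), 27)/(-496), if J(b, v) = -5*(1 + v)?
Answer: 9/248 ≈ 0.036290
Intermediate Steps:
X(l, w) = -3*l
J(b, v) = -5 - 5*v
E(p, K) = K - 3*p
E(J(-3, -4), 27)/(-496) = (27 - 3*(-5 - 5*(-4)))/(-496) = (27 - 3*(-5 + 20))*(-1/496) = (27 - 3*15)*(-1/496) = (27 - 45)*(-1/496) = -18*(-1/496) = 9/248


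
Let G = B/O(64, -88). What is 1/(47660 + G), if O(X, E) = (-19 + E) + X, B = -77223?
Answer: 43/2126603 ≈ 2.0220e-5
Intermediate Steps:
O(X, E) = -19 + E + X
G = 77223/43 (G = -77223/(-19 - 88 + 64) = -77223/(-43) = -77223*(-1/43) = 77223/43 ≈ 1795.9)
1/(47660 + G) = 1/(47660 + 77223/43) = 1/(2126603/43) = 43/2126603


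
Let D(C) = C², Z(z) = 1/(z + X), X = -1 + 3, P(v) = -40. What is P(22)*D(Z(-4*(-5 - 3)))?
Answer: -10/289 ≈ -0.034602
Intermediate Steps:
X = 2
Z(z) = 1/(2 + z) (Z(z) = 1/(z + 2) = 1/(2 + z))
P(22)*D(Z(-4*(-5 - 3))) = -40/(2 - 4*(-5 - 3))² = -40/(2 - 4*(-8))² = -40/(2 + 32)² = -40*(1/34)² = -40*1/1156 = -10/289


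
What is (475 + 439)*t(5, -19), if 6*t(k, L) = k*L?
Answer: -43415/3 ≈ -14472.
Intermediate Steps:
t(k, L) = L*k/6 (t(k, L) = (k*L)/6 = (L*k)/6 = L*k/6)
(475 + 439)*t(5, -19) = (475 + 439)*((1/6)*(-19)*5) = 914*(-95/6) = -43415/3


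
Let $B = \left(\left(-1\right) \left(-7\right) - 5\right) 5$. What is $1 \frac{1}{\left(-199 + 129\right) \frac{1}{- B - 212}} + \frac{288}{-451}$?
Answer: $\frac{39981}{15785} \approx 2.5328$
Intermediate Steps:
$B = 10$ ($B = \left(7 - 5\right) 5 = 2 \cdot 5 = 10$)
$1 \frac{1}{\left(-199 + 129\right) \frac{1}{- B - 212}} + \frac{288}{-451} = 1 \frac{1}{\left(-199 + 129\right) \frac{1}{\left(-1\right) 10 - 212}} + \frac{288}{-451} = 1 \frac{1}{\left(-70\right) \frac{1}{-10 - 212}} + 288 \left(- \frac{1}{451}\right) = 1 \frac{1}{\left(-70\right) \frac{1}{-222}} - \frac{288}{451} = 1 \frac{1}{\left(-70\right) \left(- \frac{1}{222}\right)} - \frac{288}{451} = 1 \frac{1}{\frac{35}{111}} - \frac{288}{451} = 1 \cdot \frac{111}{35} - \frac{288}{451} = \frac{111}{35} - \frac{288}{451} = \frac{39981}{15785}$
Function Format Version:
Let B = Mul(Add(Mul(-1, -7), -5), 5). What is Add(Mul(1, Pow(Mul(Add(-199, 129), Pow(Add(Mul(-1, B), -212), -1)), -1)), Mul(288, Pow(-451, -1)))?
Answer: Rational(39981, 15785) ≈ 2.5328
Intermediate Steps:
B = 10 (B = Mul(Add(7, -5), 5) = Mul(2, 5) = 10)
Add(Mul(1, Pow(Mul(Add(-199, 129), Pow(Add(Mul(-1, B), -212), -1)), -1)), Mul(288, Pow(-451, -1))) = Add(Mul(1, Pow(Mul(Add(-199, 129), Pow(Add(Mul(-1, 10), -212), -1)), -1)), Mul(288, Pow(-451, -1))) = Add(Mul(1, Pow(Mul(-70, Pow(Add(-10, -212), -1)), -1)), Mul(288, Rational(-1, 451))) = Add(Mul(1, Pow(Mul(-70, Pow(-222, -1)), -1)), Rational(-288, 451)) = Add(Mul(1, Pow(Mul(-70, Rational(-1, 222)), -1)), Rational(-288, 451)) = Add(Mul(1, Pow(Rational(35, 111), -1)), Rational(-288, 451)) = Add(Mul(1, Rational(111, 35)), Rational(-288, 451)) = Add(Rational(111, 35), Rational(-288, 451)) = Rational(39981, 15785)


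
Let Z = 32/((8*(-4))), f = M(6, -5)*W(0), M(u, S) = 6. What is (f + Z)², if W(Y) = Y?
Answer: 1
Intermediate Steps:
f = 0 (f = 6*0 = 0)
Z = -1 (Z = 32/(-32) = 32*(-1/32) = -1)
(f + Z)² = (0 - 1)² = (-1)² = 1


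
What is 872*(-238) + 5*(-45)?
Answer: -207761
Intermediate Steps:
872*(-238) + 5*(-45) = -207536 - 225 = -207761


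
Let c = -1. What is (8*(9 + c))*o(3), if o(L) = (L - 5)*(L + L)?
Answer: -768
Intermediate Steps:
o(L) = 2*L*(-5 + L) (o(L) = (-5 + L)*(2*L) = 2*L*(-5 + L))
(8*(9 + c))*o(3) = (8*(9 - 1))*(2*3*(-5 + 3)) = (8*8)*(2*3*(-2)) = 64*(-12) = -768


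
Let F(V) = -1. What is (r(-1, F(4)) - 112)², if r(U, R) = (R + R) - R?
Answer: 12769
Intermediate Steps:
r(U, R) = R (r(U, R) = 2*R - R = R)
(r(-1, F(4)) - 112)² = (-1 - 112)² = (-113)² = 12769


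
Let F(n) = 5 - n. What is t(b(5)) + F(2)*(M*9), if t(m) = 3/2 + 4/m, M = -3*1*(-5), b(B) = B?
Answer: 4073/10 ≈ 407.30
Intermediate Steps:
M = 15 (M = -3*(-5) = 15)
t(m) = 3/2 + 4/m (t(m) = 3*(1/2) + 4/m = 3/2 + 4/m)
t(b(5)) + F(2)*(M*9) = (3/2 + 4/5) + (5 - 1*2)*(15*9) = (3/2 + 4*(1/5)) + (5 - 2)*135 = (3/2 + 4/5) + 3*135 = 23/10 + 405 = 4073/10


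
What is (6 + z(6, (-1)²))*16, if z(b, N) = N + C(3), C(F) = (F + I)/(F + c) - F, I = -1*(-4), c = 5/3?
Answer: 88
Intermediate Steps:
c = 5/3 (c = 5*(⅓) = 5/3 ≈ 1.6667)
I = 4
C(F) = -F + (4 + F)/(5/3 + F) (C(F) = (F + 4)/(F + 5/3) - F = (4 + F)/(5/3 + F) - F = -F + (4 + F)/(5/3 + F))
z(b, N) = -3/2 + N (z(b, N) = N + (12 - 3*3² - 2*3)/(5 + 3*3) = N + (12 - 3*9 - 6)/(5 + 9) = N + (12 - 27 - 6)/14 = N + (1/14)*(-21) = N - 3/2 = -3/2 + N)
(6 + z(6, (-1)²))*16 = (6 + (-3/2 + (-1)²))*16 = (6 + (-3/2 + 1))*16 = (6 - ½)*16 = (11/2)*16 = 88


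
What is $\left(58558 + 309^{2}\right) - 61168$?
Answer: $92871$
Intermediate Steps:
$\left(58558 + 309^{2}\right) - 61168 = \left(58558 + 95481\right) - 61168 = 154039 - 61168 = 92871$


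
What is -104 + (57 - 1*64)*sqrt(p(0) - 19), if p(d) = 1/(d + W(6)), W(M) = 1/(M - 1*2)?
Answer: -104 - 7*I*sqrt(15) ≈ -104.0 - 27.111*I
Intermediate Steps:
W(M) = 1/(-2 + M) (W(M) = 1/(M - 2) = 1/(-2 + M))
p(d) = 1/(1/4 + d) (p(d) = 1/(d + 1/(-2 + 6)) = 1/(d + 1/4) = 1/(1/4 + d))
-104 + (57 - 1*64)*sqrt(p(0) - 19) = -104 + (57 - 1*64)*sqrt(4/(1 + 4*0) - 19) = -104 + (57 - 64)*sqrt(4/(1 + 0) - 19) = -104 - 7*sqrt(4/1 - 19) = -104 - 7*sqrt(4*1 - 19) = -104 - 7*sqrt(4 - 19) = -104 - 7*I*sqrt(15)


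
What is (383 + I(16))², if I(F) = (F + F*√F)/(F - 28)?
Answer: 1274641/9 ≈ 1.4163e+5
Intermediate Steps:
I(F) = (F + F^(3/2))/(-28 + F)
(383 + I(16))² = (383 + (16 + 16^(3/2))/(-28 + 16))² = (383 + (16 + 64)/(-12))² = (383 - 1/12*80)² = (383 - 20/3)² = (1129/3)² = 1274641/9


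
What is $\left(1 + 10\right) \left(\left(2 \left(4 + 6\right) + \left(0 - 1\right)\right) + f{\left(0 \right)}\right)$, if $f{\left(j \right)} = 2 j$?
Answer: $209$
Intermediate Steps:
$\left(1 + 10\right) \left(\left(2 \left(4 + 6\right) + \left(0 - 1\right)\right) + f{\left(0 \right)}\right) = \left(1 + 10\right) \left(\left(2 \left(4 + 6\right) + \left(0 - 1\right)\right) + 2 \cdot 0\right) = 11 \left(\left(2 \cdot 10 - 1\right) + 0\right) = 11 \left(\left(20 - 1\right) + 0\right) = 11 \left(19 + 0\right) = 11 \cdot 19 = 209$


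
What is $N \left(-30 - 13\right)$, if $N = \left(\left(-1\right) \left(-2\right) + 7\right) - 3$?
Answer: $-258$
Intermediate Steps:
$N = 6$ ($N = \left(2 + 7\right) - 3 = 9 - 3 = 6$)
$N \left(-30 - 13\right) = 6 \left(-30 - 13\right) = 6 \left(-43\right) = -258$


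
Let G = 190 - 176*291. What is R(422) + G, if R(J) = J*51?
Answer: -29504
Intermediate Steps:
G = -51026 (G = 190 - 51216 = -51026)
R(J) = 51*J
R(422) + G = 51*422 - 51026 = 21522 - 51026 = -29504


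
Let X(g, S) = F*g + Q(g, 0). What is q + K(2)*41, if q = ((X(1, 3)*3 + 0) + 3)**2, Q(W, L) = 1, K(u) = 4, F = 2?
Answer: 308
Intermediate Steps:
X(g, S) = 1 + 2*g (X(g, S) = 2*g + 1 = 1 + 2*g)
q = 144 (q = (((1 + 2*1)*3 + 0) + 3)**2 = (((1 + 2)*3 + 0) + 3)**2 = ((3*3 + 0) + 3)**2 = ((9 + 0) + 3)**2 = (9 + 3)**2 = 12**2 = 144)
q + K(2)*41 = 144 + 4*41 = 144 + 164 = 308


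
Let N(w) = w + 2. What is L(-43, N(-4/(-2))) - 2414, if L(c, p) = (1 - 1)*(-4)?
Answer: -2414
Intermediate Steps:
N(w) = 2 + w
L(c, p) = 0 (L(c, p) = 0*(-4) = 0)
L(-43, N(-4/(-2))) - 2414 = 0 - 2414 = -2414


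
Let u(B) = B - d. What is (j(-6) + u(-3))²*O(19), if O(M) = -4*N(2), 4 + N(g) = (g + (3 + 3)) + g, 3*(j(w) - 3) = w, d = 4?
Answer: -864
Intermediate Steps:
u(B) = -4 + B (u(B) = B - 1*4 = B - 4 = -4 + B)
j(w) = 3 + w/3
N(g) = 2 + 2*g (N(g) = -4 + ((g + (3 + 3)) + g) = -4 + ((g + 6) + g) = -4 + ((6 + g) + g) = -4 + (6 + 2*g) = 2 + 2*g)
O(M) = -24 (O(M) = -4*(2 + 2*2) = -4*(2 + 4) = -4*6 = -24)
(j(-6) + u(-3))²*O(19) = ((3 + (⅓)*(-6)) + (-4 - 3))²*(-24) = ((3 - 2) - 7)²*(-24) = (1 - 7)²*(-24) = (-6)²*(-24) = 36*(-24) = -864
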